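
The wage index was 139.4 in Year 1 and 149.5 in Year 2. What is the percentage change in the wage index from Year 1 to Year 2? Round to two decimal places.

Change = (149.5 − 139.4) / 139.4 × 100
       = 10.1 / 139.4 × 100 = 7.2453%

7.25%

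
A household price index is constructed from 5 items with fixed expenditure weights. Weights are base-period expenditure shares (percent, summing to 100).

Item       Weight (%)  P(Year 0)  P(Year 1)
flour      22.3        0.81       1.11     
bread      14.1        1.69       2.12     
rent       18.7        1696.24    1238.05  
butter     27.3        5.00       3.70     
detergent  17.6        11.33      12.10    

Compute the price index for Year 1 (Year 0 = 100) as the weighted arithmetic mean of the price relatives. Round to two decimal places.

flour: 22.3 × (1.11/0.81) = 22.3 × 1.370370 = 30.5593
bread: 14.1 × (2.12/1.69) = 14.1 × 1.254438 = 17.6876
rent: 18.7 × (1238.05/1696.24) = 18.7 × 0.729879 = 13.6487
butter: 27.3 × (3.70/5.00) = 27.3 × 0.740000 = 20.2020
detergent: 17.6 × (12.10/11.33) = 17.6 × 1.067961 = 18.7961
Index = Σ wᵢ·(p₁ᵢ/p₀ᵢ) = 30.5593 + 17.6876 + 13.6487 + 20.2020 + 18.7961 = 100.8937

100.89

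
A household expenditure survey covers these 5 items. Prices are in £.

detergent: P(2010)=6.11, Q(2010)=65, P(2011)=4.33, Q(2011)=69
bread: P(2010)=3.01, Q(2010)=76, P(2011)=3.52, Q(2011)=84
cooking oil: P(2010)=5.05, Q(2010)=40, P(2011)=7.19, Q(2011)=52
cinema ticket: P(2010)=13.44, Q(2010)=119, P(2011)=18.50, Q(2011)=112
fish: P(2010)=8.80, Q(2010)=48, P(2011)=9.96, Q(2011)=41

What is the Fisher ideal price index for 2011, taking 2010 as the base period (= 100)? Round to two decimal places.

123.21

Laspeyres component (base-period weights):
ΣP(2011)Q(2010) = 4.33×65 + 3.52×76 + 7.19×40 + 18.50×119 + 9.96×48 = 281.45 + 267.52 + 287.6 + 2201.5 + 478.08 = 3516.15
ΣP(2010)Q(2010) = 6.11×65 + 3.01×76 + 5.05×40 + 13.44×119 + 8.80×48 = 397.15 + 228.76 + 202 + 1599.36 + 422.4 = 2849.67
L = 3516.15 / 2849.67 × 100 = 123.3880
Paasche component (current-period weights):
ΣP(2011)Q(2011) = 4.33×69 + 3.52×84 + 7.19×52 + 18.50×112 + 9.96×41 = 298.77 + 295.68 + 373.88 + 2072 + 408.36 = 3448.69
ΣP(2010)Q(2011) = 6.11×69 + 3.01×84 + 5.05×52 + 13.44×112 + 8.80×41 = 421.59 + 252.84 + 262.6 + 1505.28 + 360.8 = 2803.11
P = 3448.69 / 2803.11 × 100 = 123.0308
Fisher = √(L × P) = √(123.3880 × 123.0308) = 123.2093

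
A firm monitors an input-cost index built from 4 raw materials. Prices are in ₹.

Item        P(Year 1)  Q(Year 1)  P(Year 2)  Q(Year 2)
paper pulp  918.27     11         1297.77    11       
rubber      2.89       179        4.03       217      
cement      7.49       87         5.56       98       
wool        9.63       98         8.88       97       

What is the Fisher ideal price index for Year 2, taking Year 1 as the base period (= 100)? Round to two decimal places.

133.72

Laspeyres component (base-period weights):
ΣP(Year 2)Q(Year 1) = 1297.77×11 + 4.03×179 + 5.56×87 + 8.88×98 = 14275.47 + 721.37 + 483.72 + 870.24 = 16350.8
ΣP(Year 1)Q(Year 1) = 918.27×11 + 2.89×179 + 7.49×87 + 9.63×98 = 10100.97 + 517.31 + 651.63 + 943.74 = 12213.65
L = 16350.8 / 12213.65 × 100 = 133.8732
Paasche component (current-period weights):
ΣP(Year 2)Q(Year 2) = 1297.77×11 + 4.03×217 + 5.56×98 + 8.88×97 = 14275.47 + 874.51 + 544.88 + 861.36 = 16556.22
ΣP(Year 1)Q(Year 2) = 918.27×11 + 2.89×217 + 7.49×98 + 9.63×97 = 10100.97 + 627.13 + 734.02 + 934.11 = 12396.23
P = 16556.22 / 12396.23 × 100 = 133.5585
Fisher = √(L × P) = √(133.8732 × 133.5585) = 133.7157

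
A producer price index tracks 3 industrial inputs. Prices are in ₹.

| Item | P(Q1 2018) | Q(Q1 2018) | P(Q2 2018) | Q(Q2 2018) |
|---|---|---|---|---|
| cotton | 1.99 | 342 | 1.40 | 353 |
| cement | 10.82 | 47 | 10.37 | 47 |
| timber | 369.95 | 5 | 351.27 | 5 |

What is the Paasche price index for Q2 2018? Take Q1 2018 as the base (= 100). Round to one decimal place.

Paasche price index uses current-period quantities as weights.
ΣP(Q2 2018)·Q(Q2 2018) = 1.40×353 + 10.37×47 + 351.27×5 = 494.2 + 487.39 + 1756.35 = 2737.94
ΣP(Q1 2018)·Q(Q2 2018) = 1.99×353 + 10.82×47 + 369.95×5 = 702.47 + 508.54 + 1849.75 = 3060.76
Index = 2737.94 / 3060.76 × 100 = 89.4529

89.5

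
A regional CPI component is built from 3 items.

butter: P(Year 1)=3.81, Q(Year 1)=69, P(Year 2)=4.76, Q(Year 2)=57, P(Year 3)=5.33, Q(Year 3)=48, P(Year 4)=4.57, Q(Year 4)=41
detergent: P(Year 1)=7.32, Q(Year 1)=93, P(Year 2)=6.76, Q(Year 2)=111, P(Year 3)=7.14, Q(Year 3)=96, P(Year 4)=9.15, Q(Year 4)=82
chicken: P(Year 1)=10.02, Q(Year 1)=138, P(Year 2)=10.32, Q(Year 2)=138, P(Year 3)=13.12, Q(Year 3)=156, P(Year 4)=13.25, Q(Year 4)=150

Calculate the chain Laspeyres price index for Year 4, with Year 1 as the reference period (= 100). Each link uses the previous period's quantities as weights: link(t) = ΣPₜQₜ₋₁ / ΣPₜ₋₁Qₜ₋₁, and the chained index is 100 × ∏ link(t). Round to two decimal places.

Link Year 1→Year 2:
ΣP(Year 2)Q(Year 1) = 4.76×69 + 6.76×93 + 10.32×138 = 328.44 + 628.68 + 1424.16 = 2381.28
ΣP(Year 1)Q(Year 1) = 3.81×69 + 7.32×93 + 10.02×138 = 262.89 + 680.76 + 1382.76 = 2326.41
link = 2381.28/2326.41 = 1.023586
Link Year 2→Year 3:
ΣP(Year 3)Q(Year 2) = 5.33×57 + 7.14×111 + 13.12×138 = 303.81 + 792.54 + 1810.56 = 2906.91
ΣP(Year 2)Q(Year 2) = 4.76×57 + 6.76×111 + 10.32×138 = 271.32 + 750.36 + 1424.16 = 2445.84
link = 2906.91/2445.84 = 1.188512
Link Year 3→Year 4:
ΣP(Year 4)Q(Year 3) = 4.57×48 + 9.15×96 + 13.25×156 = 219.36 + 878.4 + 2067 = 3164.76
ΣP(Year 3)Q(Year 3) = 5.33×48 + 7.14×96 + 13.12×156 = 255.84 + 685.44 + 2046.72 = 2988
link = 3164.76/2988 = 1.059157
Chained index = 100 × 1.023586 × 1.188512 × 1.059157 = 128.8510

128.85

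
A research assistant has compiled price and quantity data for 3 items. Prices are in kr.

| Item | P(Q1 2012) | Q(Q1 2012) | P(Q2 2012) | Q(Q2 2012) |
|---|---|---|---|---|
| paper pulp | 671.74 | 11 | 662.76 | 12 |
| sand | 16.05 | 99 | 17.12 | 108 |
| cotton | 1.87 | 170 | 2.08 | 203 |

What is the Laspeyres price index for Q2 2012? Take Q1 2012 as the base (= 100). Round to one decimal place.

100.5

Laspeyres price index uses base-period quantities as weights.
ΣP(Q2 2012)·Q(Q1 2012) = 662.76×11 + 17.12×99 + 2.08×170 = 7290.36 + 1694.88 + 353.6 = 9338.84
ΣP(Q1 2012)·Q(Q1 2012) = 671.74×11 + 16.05×99 + 1.87×170 = 7389.14 + 1588.95 + 317.9 = 9295.99
Index = 9338.84 / 9295.99 × 100 = 100.4610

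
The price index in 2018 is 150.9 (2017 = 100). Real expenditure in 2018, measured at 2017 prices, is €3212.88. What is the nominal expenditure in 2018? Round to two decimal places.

Nominal = Real × (Index/100) = 3212.88 × (150.9/100)
        = 3212.88 × 1.509 = 4848.2359

4848.24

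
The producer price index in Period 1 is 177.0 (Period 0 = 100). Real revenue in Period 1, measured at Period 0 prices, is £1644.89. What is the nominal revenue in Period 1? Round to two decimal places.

Nominal = Real × (Index/100) = 1644.89 × (177.0/100)
        = 1644.89 × 1.770 = 2911.4553

2911.46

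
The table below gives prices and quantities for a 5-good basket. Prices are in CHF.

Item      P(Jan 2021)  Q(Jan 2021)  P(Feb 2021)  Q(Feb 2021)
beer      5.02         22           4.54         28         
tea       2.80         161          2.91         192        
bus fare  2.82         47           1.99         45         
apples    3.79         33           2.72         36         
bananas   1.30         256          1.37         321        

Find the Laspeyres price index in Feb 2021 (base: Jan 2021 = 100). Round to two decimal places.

95.72

Laspeyres price index uses base-period quantities as weights.
ΣP(Feb 2021)·Q(Jan 2021) = 4.54×22 + 2.91×161 + 1.99×47 + 2.72×33 + 1.37×256 = 99.88 + 468.51 + 93.53 + 89.76 + 350.72 = 1102.4
ΣP(Jan 2021)·Q(Jan 2021) = 5.02×22 + 2.80×161 + 2.82×47 + 3.79×33 + 1.30×256 = 110.44 + 450.8 + 132.54 + 125.07 + 332.8 = 1151.65
Index = 1102.4 / 1151.65 × 100 = 95.7235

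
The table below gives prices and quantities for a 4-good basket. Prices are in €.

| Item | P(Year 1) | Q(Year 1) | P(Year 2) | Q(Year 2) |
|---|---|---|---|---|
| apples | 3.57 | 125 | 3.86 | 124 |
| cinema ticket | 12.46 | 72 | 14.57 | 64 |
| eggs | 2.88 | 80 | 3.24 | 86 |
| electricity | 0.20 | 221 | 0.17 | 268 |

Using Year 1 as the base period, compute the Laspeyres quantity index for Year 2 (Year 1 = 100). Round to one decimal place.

95.3

Laspeyres quantity index uses base-period prices as weights.
ΣP(Year 1)·Q(Year 2) = 3.57×124 + 12.46×64 + 2.88×86 + 0.20×268 = 442.68 + 797.44 + 247.68 + 53.6 = 1541.4
ΣP(Year 1)·Q(Year 1) = 3.57×125 + 12.46×72 + 2.88×80 + 0.20×221 = 446.25 + 897.12 + 230.4 + 44.2 = 1617.97
Index = 1541.4 / 1617.97 × 100 = 95.2675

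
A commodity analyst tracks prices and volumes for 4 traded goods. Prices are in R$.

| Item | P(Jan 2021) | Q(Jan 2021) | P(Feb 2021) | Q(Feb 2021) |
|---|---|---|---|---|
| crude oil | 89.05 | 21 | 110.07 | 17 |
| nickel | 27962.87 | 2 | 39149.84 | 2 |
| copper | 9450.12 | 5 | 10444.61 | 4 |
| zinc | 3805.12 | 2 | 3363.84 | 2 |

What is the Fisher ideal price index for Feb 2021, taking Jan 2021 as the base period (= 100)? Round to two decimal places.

Laspeyres component (base-period weights):
ΣP(Feb 2021)Q(Jan 2021) = 110.07×21 + 39149.84×2 + 10444.61×5 + 3363.84×2 = 2311.47 + 78299.68 + 52223.05 + 6727.68 = 139561.88
ΣP(Jan 2021)Q(Jan 2021) = 89.05×21 + 27962.87×2 + 9450.12×5 + 3805.12×2 = 1870.05 + 55925.74 + 47250.6 + 7610.24 = 112656.63
L = 139561.88 / 112656.63 × 100 = 123.8825
Paasche component (current-period weights):
ΣP(Feb 2021)Q(Feb 2021) = 110.07×17 + 39149.84×2 + 10444.61×4 + 3363.84×2 = 1871.19 + 78299.68 + 41778.44 + 6727.68 = 128676.99
ΣP(Jan 2021)Q(Feb 2021) = 89.05×17 + 27962.87×2 + 9450.12×4 + 3805.12×2 = 1513.85 + 55925.74 + 37800.48 + 7610.24 = 102850.31
P = 128676.99 / 102850.31 × 100 = 125.1109
Fisher = √(L × P) = √(123.8825 × 125.1109) = 124.4952

124.50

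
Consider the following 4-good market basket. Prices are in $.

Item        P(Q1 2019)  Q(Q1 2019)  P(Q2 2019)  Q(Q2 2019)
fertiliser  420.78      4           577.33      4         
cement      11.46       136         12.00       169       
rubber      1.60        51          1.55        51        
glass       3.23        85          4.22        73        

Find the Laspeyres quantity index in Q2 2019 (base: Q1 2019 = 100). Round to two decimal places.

109.43

Laspeyres quantity index uses base-period prices as weights.
ΣP(Q1 2019)·Q(Q2 2019) = 420.78×4 + 11.46×169 + 1.60×51 + 3.23×73 = 1683.12 + 1936.74 + 81.6 + 235.79 = 3937.25
ΣP(Q1 2019)·Q(Q1 2019) = 420.78×4 + 11.46×136 + 1.60×51 + 3.23×85 = 1683.12 + 1558.56 + 81.6 + 274.55 = 3597.83
Index = 3937.25 / 3597.83 × 100 = 109.4340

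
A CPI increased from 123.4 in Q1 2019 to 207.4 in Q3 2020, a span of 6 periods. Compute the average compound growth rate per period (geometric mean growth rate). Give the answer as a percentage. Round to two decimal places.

9.04%

Growth factor = (207.4/123.4)^(1/6) = (1.680713)^(1/6) = 1.090391
Growth rate = 1.090391 − 1 = 0.090391 = 9.0391%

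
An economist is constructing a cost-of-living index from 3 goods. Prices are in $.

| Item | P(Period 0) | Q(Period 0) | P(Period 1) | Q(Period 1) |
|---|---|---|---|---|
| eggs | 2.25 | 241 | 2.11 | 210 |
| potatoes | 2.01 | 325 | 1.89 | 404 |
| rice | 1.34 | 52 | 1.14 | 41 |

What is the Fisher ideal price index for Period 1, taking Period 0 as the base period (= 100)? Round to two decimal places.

93.50

Laspeyres component (base-period weights):
ΣP(Period 1)Q(Period 0) = 2.11×241 + 1.89×325 + 1.14×52 = 508.51 + 614.25 + 59.28 = 1182.04
ΣP(Period 0)Q(Period 0) = 2.25×241 + 2.01×325 + 1.34×52 = 542.25 + 653.25 + 69.68 = 1265.18
L = 1182.04 / 1265.18 × 100 = 93.4286
Paasche component (current-period weights):
ΣP(Period 1)Q(Period 1) = 2.11×210 + 1.89×404 + 1.14×41 = 443.1 + 763.56 + 46.74 = 1253.4
ΣP(Period 0)Q(Period 1) = 2.25×210 + 2.01×404 + 1.34×41 = 472.5 + 812.04 + 54.94 = 1339.48
P = 1253.4 / 1339.48 × 100 = 93.5736
Fisher = √(L × P) = √(93.4286 × 93.5736) = 93.5011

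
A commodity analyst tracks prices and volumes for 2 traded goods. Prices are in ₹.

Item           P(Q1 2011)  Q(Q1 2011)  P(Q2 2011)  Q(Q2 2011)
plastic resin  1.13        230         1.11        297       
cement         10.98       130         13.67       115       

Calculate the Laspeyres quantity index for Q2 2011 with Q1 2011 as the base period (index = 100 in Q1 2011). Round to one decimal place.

94.7

Laspeyres quantity index uses base-period prices as weights.
ΣP(Q1 2011)·Q(Q2 2011) = 1.13×297 + 10.98×115 = 335.61 + 1262.7 = 1598.31
ΣP(Q1 2011)·Q(Q1 2011) = 1.13×230 + 10.98×130 = 259.9 + 1427.4 = 1687.3
Index = 1598.31 / 1687.3 × 100 = 94.7259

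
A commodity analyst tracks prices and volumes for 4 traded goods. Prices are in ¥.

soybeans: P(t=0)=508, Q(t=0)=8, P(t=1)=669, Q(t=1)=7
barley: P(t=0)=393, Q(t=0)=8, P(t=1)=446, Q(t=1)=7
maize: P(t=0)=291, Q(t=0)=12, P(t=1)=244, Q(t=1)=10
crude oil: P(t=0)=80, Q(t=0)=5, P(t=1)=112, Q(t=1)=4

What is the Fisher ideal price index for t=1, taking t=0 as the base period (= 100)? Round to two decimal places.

111.95

Laspeyres component (base-period weights):
ΣP(t=1)Q(t=0) = 669×8 + 446×8 + 244×12 + 112×5 = 5352 + 3568 + 2928 + 560 = 12408
ΣP(t=0)Q(t=0) = 508×8 + 393×8 + 291×12 + 80×5 = 4064 + 3144 + 3492 + 400 = 11100
L = 12408 / 11100 × 100 = 111.7838
Paasche component (current-period weights):
ΣP(t=1)Q(t=1) = 669×7 + 446×7 + 244×10 + 112×4 = 4683 + 3122 + 2440 + 448 = 10693
ΣP(t=0)Q(t=1) = 508×7 + 393×7 + 291×10 + 80×4 = 3556 + 2751 + 2910 + 320 = 9537
P = 10693 / 9537 × 100 = 112.1212
Fisher = √(L × P) = √(111.7838 × 112.1212) = 111.9524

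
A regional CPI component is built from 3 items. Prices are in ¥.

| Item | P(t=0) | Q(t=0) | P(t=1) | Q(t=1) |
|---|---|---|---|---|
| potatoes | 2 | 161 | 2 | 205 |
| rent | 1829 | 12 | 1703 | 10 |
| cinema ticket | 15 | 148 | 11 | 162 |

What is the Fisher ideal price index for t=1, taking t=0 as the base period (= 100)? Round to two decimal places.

Laspeyres component (base-period weights):
ΣP(t=1)Q(t=0) = 2×161 + 1703×12 + 11×148 = 322 + 20436 + 1628 = 22386
ΣP(t=0)Q(t=0) = 2×161 + 1829×12 + 15×148 = 322 + 21948 + 2220 = 24490
L = 22386 / 24490 × 100 = 91.4087
Paasche component (current-period weights):
ΣP(t=1)Q(t=1) = 2×205 + 1703×10 + 11×162 = 410 + 17030 + 1782 = 19222
ΣP(t=0)Q(t=1) = 2×205 + 1829×10 + 15×162 = 410 + 18290 + 2430 = 21130
P = 19222 / 21130 × 100 = 90.9702
Fisher = √(L × P) = √(91.4087 × 90.9702) = 91.1892

91.19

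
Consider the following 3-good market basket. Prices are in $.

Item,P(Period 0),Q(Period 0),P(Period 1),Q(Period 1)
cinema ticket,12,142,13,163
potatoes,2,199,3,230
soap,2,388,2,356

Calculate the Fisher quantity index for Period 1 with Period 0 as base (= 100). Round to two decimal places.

Laspeyres component (base-period weights):
ΣP(Period 0)Q(Period 1) = 12×163 + 2×230 + 2×356 = 1956 + 460 + 712 = 3128
ΣP(Period 0)Q(Period 0) = 12×142 + 2×199 + 2×388 = 1704 + 398 + 776 = 2878
L = 3128 / 2878 × 100 = 108.6866
Paasche component (current-period weights):
ΣP(Period 1)Q(Period 1) = 13×163 + 3×230 + 2×356 = 2119 + 690 + 712 = 3521
ΣP(Period 1)Q(Period 0) = 13×142 + 3×199 + 2×388 = 1846 + 597 + 776 = 3219
P = 3521 / 3219 × 100 = 109.3818
Fisher = √(L × P) = √(108.6866 × 109.3818) = 109.0336

109.03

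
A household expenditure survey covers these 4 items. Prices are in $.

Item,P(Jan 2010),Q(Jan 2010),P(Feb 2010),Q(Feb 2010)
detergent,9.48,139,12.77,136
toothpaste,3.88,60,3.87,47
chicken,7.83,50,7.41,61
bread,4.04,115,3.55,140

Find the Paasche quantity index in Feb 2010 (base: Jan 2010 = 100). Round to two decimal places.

Paasche quantity index uses current-period prices as weights.
ΣP(Feb 2010)·Q(Feb 2010) = 12.77×136 + 3.87×47 + 7.41×61 + 3.55×140 = 1736.72 + 181.89 + 452.01 + 497 = 2867.62
ΣP(Feb 2010)·Q(Jan 2010) = 12.77×139 + 3.87×60 + 7.41×50 + 3.55×115 = 1775.03 + 232.2 + 370.5 + 408.25 = 2785.98
Index = 2867.62 / 2785.98 × 100 = 102.9304

102.93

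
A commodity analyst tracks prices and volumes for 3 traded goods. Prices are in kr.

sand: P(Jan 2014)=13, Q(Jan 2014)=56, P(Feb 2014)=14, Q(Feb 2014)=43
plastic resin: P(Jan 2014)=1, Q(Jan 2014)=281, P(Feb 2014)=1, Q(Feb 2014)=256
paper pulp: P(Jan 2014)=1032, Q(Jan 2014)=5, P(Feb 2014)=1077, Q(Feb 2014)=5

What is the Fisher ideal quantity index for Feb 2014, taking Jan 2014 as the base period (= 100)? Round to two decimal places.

Laspeyres component (base-period weights):
ΣP(Jan 2014)Q(Feb 2014) = 13×43 + 1×256 + 1032×5 = 559 + 256 + 5160 = 5975
ΣP(Jan 2014)Q(Jan 2014) = 13×56 + 1×281 + 1032×5 = 728 + 281 + 5160 = 6169
L = 5975 / 6169 × 100 = 96.8552
Paasche component (current-period weights):
ΣP(Feb 2014)Q(Feb 2014) = 14×43 + 1×256 + 1077×5 = 602 + 256 + 5385 = 6243
ΣP(Feb 2014)Q(Jan 2014) = 14×56 + 1×281 + 1077×5 = 784 + 281 + 5385 = 6450
P = 6243 / 6450 × 100 = 96.7907
Fisher = √(L × P) = √(96.8552 × 96.7907) = 96.8230

96.82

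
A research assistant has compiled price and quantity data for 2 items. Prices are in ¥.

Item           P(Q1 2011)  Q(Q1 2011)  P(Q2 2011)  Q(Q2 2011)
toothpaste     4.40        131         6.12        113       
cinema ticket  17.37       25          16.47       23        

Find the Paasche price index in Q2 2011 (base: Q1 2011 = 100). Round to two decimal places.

Paasche price index uses current-period quantities as weights.
ΣP(Q2 2011)·Q(Q2 2011) = 6.12×113 + 16.47×23 = 691.56 + 378.81 = 1070.37
ΣP(Q1 2011)·Q(Q2 2011) = 4.40×113 + 17.37×23 = 497.2 + 399.51 = 896.71
Index = 1070.37 / 896.71 × 100 = 119.3664

119.37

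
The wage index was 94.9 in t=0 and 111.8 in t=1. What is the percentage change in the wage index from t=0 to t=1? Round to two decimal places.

17.81%

Change = (111.8 − 94.9) / 94.9 × 100
       = 16.9 / 94.9 × 100 = 17.8082%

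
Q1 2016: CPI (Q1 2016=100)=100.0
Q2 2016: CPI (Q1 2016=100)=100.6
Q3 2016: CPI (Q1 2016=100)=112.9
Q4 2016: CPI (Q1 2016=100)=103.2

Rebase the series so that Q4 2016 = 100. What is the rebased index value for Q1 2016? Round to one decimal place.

96.9

Rebased(Q1 2016) = 100.0 / 103.2 × 100 = 96.8992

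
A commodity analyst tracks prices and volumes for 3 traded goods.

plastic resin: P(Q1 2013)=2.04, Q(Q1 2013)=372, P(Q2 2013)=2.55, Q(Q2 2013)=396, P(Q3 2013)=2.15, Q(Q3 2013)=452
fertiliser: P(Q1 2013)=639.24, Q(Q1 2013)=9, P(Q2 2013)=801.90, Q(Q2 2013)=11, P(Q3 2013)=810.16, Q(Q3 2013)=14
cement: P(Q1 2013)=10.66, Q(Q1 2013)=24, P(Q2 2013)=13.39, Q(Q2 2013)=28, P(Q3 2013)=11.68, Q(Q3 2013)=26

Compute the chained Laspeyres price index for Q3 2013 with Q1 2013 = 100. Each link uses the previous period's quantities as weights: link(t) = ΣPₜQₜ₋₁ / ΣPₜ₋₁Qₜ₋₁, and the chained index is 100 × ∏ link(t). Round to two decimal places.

Link Q1 2013→Q2 2013:
ΣP(Q2 2013)Q(Q1 2013) = 2.55×372 + 801.90×9 + 13.39×24 = 948.6 + 7217.1 + 321.36 = 8487.06
ΣP(Q1 2013)Q(Q1 2013) = 2.04×372 + 639.24×9 + 10.66×24 = 758.88 + 5753.16 + 255.84 = 6767.88
link = 8487.06/6767.88 = 1.254020
Link Q2 2013→Q3 2013:
ΣP(Q3 2013)Q(Q2 2013) = 2.15×396 + 810.16×11 + 11.68×28 = 851.4 + 8911.76 + 327.04 = 10090.2
ΣP(Q2 2013)Q(Q2 2013) = 2.55×396 + 801.90×11 + 13.39×28 = 1009.8 + 8820.9 + 374.92 = 10205.62
link = 10090.2/10205.62 = 0.988691
Chained index = 100 × 1.254020 × 0.988691 = 123.9838

123.98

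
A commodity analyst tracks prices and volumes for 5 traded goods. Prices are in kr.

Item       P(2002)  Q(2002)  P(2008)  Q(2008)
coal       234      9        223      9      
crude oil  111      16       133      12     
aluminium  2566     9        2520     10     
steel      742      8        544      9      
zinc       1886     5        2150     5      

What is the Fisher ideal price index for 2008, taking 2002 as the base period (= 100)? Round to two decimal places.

98.66

Laspeyres component (base-period weights):
ΣP(2008)Q(2002) = 223×9 + 133×16 + 2520×9 + 544×8 + 2150×5 = 2007 + 2128 + 22680 + 4352 + 10750 = 41917
ΣP(2002)Q(2002) = 234×9 + 111×16 + 2566×9 + 742×8 + 1886×5 = 2106 + 1776 + 23094 + 5936 + 9430 = 42342
L = 41917 / 42342 × 100 = 98.9963
Paasche component (current-period weights):
ΣP(2008)Q(2008) = 223×9 + 133×12 + 2520×10 + 544×9 + 2150×5 = 2007 + 1596 + 25200 + 4896 + 10750 = 44449
ΣP(2002)Q(2008) = 234×9 + 111×12 + 2566×10 + 742×9 + 1886×5 = 2106 + 1332 + 25660 + 6678 + 9430 = 45206
P = 44449 / 45206 × 100 = 98.3254
Fisher = √(L × P) = √(98.9963 × 98.3254) = 98.6603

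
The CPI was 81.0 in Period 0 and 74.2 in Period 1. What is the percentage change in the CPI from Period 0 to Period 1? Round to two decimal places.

Change = (74.2 − 81.0) / 81.0 × 100
       = -6.8 / 81.0 × 100 = -8.3951%

-8.40%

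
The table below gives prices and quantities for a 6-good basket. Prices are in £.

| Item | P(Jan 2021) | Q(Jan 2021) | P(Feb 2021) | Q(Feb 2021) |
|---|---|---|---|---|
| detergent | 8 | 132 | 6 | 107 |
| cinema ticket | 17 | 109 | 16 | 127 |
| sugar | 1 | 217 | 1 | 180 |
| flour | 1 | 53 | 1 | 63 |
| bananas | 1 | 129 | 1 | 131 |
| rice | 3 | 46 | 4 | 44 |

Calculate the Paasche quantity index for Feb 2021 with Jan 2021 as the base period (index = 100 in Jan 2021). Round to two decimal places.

Paasche quantity index uses current-period prices as weights.
ΣP(Feb 2021)·Q(Feb 2021) = 6×107 + 16×127 + 1×180 + 1×63 + 1×131 + 4×44 = 642 + 2032 + 180 + 63 + 131 + 176 = 3224
ΣP(Feb 2021)·Q(Jan 2021) = 6×132 + 16×109 + 1×217 + 1×53 + 1×129 + 4×46 = 792 + 1744 + 217 + 53 + 129 + 184 = 3119
Index = 3224 / 3119 × 100 = 103.3665

103.37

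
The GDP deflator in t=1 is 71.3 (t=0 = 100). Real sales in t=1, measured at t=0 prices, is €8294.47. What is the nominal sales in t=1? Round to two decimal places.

5913.96

Nominal = Real × (Index/100) = 8294.47 × (71.3/100)
        = 8294.47 × 0.713 = 5913.9571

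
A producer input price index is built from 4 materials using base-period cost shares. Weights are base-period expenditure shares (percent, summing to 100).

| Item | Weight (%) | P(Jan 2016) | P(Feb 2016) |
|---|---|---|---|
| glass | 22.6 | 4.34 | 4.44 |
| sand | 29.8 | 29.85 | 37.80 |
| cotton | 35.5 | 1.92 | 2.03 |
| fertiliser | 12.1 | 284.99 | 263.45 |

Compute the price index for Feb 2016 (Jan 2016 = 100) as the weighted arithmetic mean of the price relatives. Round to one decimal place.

109.6

glass: 22.6 × (4.44/4.34) = 22.6 × 1.023041 = 23.1207
sand: 29.8 × (37.80/29.85) = 29.8 × 1.266332 = 37.7367
cotton: 35.5 × (2.03/1.92) = 35.5 × 1.057292 = 37.5339
fertiliser: 12.1 × (263.45/284.99) = 12.1 × 0.924418 = 11.1855
Index = Σ wᵢ·(p₁ᵢ/p₀ᵢ) = 23.1207 + 37.7367 + 37.5339 + 11.1855 = 109.5767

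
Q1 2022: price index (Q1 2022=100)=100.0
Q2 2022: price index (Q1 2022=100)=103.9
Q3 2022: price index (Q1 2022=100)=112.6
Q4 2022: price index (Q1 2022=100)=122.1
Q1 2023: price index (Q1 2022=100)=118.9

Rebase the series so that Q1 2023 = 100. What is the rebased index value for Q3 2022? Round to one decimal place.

Rebased(Q3 2022) = 112.6 / 118.9 × 100 = 94.7014

94.7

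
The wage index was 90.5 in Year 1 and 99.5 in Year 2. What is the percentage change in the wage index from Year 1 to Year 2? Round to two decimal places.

Change = (99.5 − 90.5) / 90.5 × 100
       = 9.0 / 90.5 × 100 = 9.9448%

9.94%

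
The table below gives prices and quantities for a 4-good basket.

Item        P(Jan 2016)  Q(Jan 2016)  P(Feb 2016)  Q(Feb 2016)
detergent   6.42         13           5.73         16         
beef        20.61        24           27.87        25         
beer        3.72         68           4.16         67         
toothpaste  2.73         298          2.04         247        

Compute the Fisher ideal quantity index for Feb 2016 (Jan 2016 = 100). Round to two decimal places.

94.93

Laspeyres component (base-period weights):
ΣP(Jan 2016)Q(Feb 2016) = 6.42×16 + 20.61×25 + 3.72×67 + 2.73×247 = 102.72 + 515.25 + 249.24 + 674.31 = 1541.52
ΣP(Jan 2016)Q(Jan 2016) = 6.42×13 + 20.61×24 + 3.72×68 + 2.73×298 = 83.46 + 494.64 + 252.96 + 813.54 = 1644.6
L = 1541.52 / 1644.6 × 100 = 93.7322
Paasche component (current-period weights):
ΣP(Feb 2016)Q(Feb 2016) = 5.73×16 + 27.87×25 + 4.16×67 + 2.04×247 = 91.68 + 696.75 + 278.72 + 503.88 = 1571.03
ΣP(Feb 2016)Q(Jan 2016) = 5.73×13 + 27.87×24 + 4.16×68 + 2.04×298 = 74.49 + 668.88 + 282.88 + 607.92 = 1634.17
P = 1571.03 / 1634.17 × 100 = 96.1363
Fisher = √(L × P) = √(93.7322 × 96.1363) = 94.9266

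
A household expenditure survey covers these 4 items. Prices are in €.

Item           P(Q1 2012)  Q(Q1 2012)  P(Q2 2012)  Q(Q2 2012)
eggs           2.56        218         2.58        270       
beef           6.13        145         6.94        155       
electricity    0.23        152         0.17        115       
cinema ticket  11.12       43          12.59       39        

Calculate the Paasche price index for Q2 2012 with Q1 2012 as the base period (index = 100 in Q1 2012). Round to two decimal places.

Paasche price index uses current-period quantities as weights.
ΣP(Q2 2012)·Q(Q2 2012) = 2.58×270 + 6.94×155 + 0.17×115 + 12.59×39 = 696.6 + 1075.7 + 19.55 + 491.01 = 2282.86
ΣP(Q1 2012)·Q(Q2 2012) = 2.56×270 + 6.13×155 + 0.23×115 + 11.12×39 = 691.2 + 950.15 + 26.45 + 433.68 = 2101.48
Index = 2282.86 / 2101.48 × 100 = 108.6311

108.63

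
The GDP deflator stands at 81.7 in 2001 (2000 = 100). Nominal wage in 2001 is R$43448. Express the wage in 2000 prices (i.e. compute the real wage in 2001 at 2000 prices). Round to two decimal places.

53179.93

Real = Nominal ÷ (Index/100) = 43448 ÷ (81.7/100)
     = 43448 ÷ 0.817 = 53179.9266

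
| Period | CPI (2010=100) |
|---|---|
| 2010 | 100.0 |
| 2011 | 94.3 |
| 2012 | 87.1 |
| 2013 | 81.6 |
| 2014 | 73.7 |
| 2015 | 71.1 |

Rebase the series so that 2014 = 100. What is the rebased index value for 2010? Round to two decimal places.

Rebased(2010) = 100.0 / 73.7 × 100 = 135.6852

135.69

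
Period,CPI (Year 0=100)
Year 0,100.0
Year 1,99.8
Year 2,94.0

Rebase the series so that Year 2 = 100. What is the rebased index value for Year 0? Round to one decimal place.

Rebased(Year 0) = 100.0 / 94.0 × 100 = 106.3830

106.4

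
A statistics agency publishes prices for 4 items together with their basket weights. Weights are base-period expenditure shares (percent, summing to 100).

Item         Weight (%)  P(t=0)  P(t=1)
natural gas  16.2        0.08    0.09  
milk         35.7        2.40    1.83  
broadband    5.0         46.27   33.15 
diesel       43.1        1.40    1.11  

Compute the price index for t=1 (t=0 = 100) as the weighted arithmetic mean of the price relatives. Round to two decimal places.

83.20

natural gas: 16.2 × (0.09/0.08) = 16.2 × 1.125000 = 18.2250
milk: 35.7 × (1.83/2.40) = 35.7 × 0.762500 = 27.2213
broadband: 5.0 × (33.15/46.27) = 5.0 × 0.716447 = 3.5822
diesel: 43.1 × (1.11/1.40) = 43.1 × 0.792857 = 34.1721
Index = Σ wᵢ·(p₁ᵢ/p₀ᵢ) = 18.2250 + 27.2213 + 3.5822 + 34.1721 = 83.2006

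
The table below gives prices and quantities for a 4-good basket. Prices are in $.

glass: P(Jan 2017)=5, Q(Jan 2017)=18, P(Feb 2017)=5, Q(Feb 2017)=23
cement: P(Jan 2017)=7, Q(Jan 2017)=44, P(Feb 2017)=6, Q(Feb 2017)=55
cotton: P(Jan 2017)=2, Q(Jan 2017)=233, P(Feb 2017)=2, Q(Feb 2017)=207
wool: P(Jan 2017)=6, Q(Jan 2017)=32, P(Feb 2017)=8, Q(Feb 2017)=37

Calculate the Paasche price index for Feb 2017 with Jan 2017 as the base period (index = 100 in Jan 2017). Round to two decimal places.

101.67

Paasche price index uses current-period quantities as weights.
ΣP(Feb 2017)·Q(Feb 2017) = 5×23 + 6×55 + 2×207 + 8×37 = 115 + 330 + 414 + 296 = 1155
ΣP(Jan 2017)·Q(Feb 2017) = 5×23 + 7×55 + 2×207 + 6×37 = 115 + 385 + 414 + 222 = 1136
Index = 1155 / 1136 × 100 = 101.6725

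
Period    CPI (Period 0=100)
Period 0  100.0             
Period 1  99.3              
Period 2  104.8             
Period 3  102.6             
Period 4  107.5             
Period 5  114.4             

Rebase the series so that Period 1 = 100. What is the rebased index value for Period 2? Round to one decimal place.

Rebased(Period 2) = 104.8 / 99.3 × 100 = 105.5388

105.5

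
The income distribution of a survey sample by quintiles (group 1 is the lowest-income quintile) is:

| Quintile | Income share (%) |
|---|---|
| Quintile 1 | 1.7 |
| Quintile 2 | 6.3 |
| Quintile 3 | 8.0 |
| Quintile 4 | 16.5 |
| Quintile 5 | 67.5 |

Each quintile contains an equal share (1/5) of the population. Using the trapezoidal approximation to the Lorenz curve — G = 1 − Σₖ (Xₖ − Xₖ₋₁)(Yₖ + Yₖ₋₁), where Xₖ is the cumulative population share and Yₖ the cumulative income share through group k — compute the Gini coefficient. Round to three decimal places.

Cumulative income shares Yₖ: 0.0170, 0.0800, 0.1600, 0.3250, 1.0000
Σ (Xₖ−Xₖ₋₁)(Yₖ+Yₖ₋₁) = (1/5)(0.0170+0.0000) + (1/5)(0.0800+0.0170) + (1/5)(0.1600+0.0800) + (1/5)(0.3250+0.1600) + (1/5)(1.0000+0.3250)
  = 0.0034 + 0.0194 + 0.0480 + 0.0970 + 0.2650 = 0.4328
G = 1 − 0.4328 = 0.5672

0.567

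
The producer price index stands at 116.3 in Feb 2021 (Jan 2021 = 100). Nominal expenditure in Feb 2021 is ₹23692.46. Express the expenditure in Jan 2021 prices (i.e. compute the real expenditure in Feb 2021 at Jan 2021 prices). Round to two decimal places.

Real = Nominal ÷ (Index/100) = 23692.46 ÷ (116.3/100)
     = 23692.46 ÷ 1.163 = 20371.8487

20371.85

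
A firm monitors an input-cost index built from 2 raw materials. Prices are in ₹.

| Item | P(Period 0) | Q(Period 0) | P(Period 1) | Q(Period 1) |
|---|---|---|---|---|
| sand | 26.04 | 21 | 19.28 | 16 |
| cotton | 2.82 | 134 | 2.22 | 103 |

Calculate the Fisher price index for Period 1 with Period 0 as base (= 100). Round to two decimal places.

75.96

Laspeyres component (base-period weights):
ΣP(Period 1)Q(Period 0) = 19.28×21 + 2.22×134 = 404.88 + 297.48 = 702.36
ΣP(Period 0)Q(Period 0) = 26.04×21 + 2.82×134 = 546.84 + 377.88 = 924.72
L = 702.36 / 924.72 × 100 = 75.9538
Paasche component (current-period weights):
ΣP(Period 1)Q(Period 1) = 19.28×16 + 2.22×103 = 308.48 + 228.66 = 537.14
ΣP(Period 0)Q(Period 1) = 26.04×16 + 2.82×103 = 416.64 + 290.46 = 707.1
P = 537.14 / 707.1 × 100 = 75.9638
Fisher = √(L × P) = √(75.9538 × 75.9638) = 75.9588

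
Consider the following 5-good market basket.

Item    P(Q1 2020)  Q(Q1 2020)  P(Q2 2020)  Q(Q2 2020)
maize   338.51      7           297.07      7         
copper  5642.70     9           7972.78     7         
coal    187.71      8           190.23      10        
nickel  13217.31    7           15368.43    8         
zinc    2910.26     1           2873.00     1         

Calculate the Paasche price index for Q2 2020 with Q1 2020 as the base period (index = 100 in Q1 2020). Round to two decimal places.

Paasche price index uses current-period quantities as weights.
ΣP(Q2 2020)·Q(Q2 2020) = 297.07×7 + 7972.78×7 + 190.23×10 + 15368.43×8 + 2873.00×1 = 2079.49 + 55809.46 + 1902.3 + 122947.44 + 2873 = 185611.69
ΣP(Q1 2020)·Q(Q2 2020) = 338.51×7 + 5642.70×7 + 187.71×10 + 13217.31×8 + 2910.26×1 = 2369.57 + 39498.9 + 1877.1 + 105738.48 + 2910.26 = 152394.31
Index = 185611.69 / 152394.31 × 100 = 121.7970

121.80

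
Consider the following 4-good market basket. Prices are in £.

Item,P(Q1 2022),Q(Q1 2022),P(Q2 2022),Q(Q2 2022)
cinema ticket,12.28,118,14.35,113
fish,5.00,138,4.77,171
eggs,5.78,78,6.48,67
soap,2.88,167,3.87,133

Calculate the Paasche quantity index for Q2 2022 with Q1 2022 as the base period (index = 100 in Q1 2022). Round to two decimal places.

96.65

Paasche quantity index uses current-period prices as weights.
ΣP(Q2 2022)·Q(Q2 2022) = 14.35×113 + 4.77×171 + 6.48×67 + 3.87×133 = 1621.55 + 815.67 + 434.16 + 514.71 = 3386.09
ΣP(Q2 2022)·Q(Q1 2022) = 14.35×118 + 4.77×138 + 6.48×78 + 3.87×167 = 1693.3 + 658.26 + 505.44 + 646.29 = 3503.29
Index = 3386.09 / 3503.29 × 100 = 96.6546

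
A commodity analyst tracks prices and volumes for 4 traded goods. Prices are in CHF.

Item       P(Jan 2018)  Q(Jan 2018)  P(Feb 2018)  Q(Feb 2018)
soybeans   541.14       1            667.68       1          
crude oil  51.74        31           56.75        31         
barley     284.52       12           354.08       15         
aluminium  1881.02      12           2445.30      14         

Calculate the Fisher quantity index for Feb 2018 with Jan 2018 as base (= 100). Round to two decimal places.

Laspeyres component (base-period weights):
ΣP(Jan 2018)Q(Feb 2018) = 541.14×1 + 51.74×31 + 284.52×15 + 1881.02×14 = 541.14 + 1603.94 + 4267.8 + 26334.28 = 32747.16
ΣP(Jan 2018)Q(Jan 2018) = 541.14×1 + 51.74×31 + 284.52×12 + 1881.02×12 = 541.14 + 1603.94 + 3414.24 + 22572.24 = 28131.56
L = 32747.16 / 28131.56 × 100 = 116.4072
Paasche component (current-period weights):
ΣP(Feb 2018)Q(Feb 2018) = 667.68×1 + 56.75×31 + 354.08×15 + 2445.30×14 = 667.68 + 1759.25 + 5311.2 + 34234.2 = 41972.33
ΣP(Feb 2018)Q(Jan 2018) = 667.68×1 + 56.75×31 + 354.08×12 + 2445.30×12 = 667.68 + 1759.25 + 4248.96 + 29343.6 = 36019.49
P = 41972.33 / 36019.49 × 100 = 116.5267
Fisher = √(L × P) = √(116.4072 × 116.5267) = 116.4669

116.47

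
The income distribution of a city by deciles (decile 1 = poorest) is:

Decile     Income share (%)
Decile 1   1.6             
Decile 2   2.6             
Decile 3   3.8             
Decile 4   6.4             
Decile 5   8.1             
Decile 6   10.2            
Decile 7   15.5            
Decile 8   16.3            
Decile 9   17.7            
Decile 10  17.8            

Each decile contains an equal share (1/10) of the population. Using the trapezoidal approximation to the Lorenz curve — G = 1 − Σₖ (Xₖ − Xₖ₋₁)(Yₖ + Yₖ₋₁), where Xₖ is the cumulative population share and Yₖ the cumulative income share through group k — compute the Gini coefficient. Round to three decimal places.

Cumulative income shares Yₖ: 0.0160, 0.0420, 0.0800, 0.1440, 0.2250, 0.3270, 0.4820, 0.6450, 0.8220, 1.0000
Σ (Xₖ−Xₖ₋₁)(Yₖ+Yₖ₋₁) = (1/10)(0.0160+0.0000) + (1/10)(0.0420+0.0160) + (1/10)(0.0800+0.0420) + (1/10)(0.1440+0.0800) + (1/10)(0.2250+0.1440) + (1/10)(0.3270+0.2250) + (1/10)(0.4820+0.3270) + (1/10)(0.6450+0.4820) + (1/10)(0.8220+0.6450) + (1/10)(1.0000+0.8220)
  = 0.0016 + 0.0058 + 0.0122 + 0.0224 + 0.0369 + 0.0552 + 0.0809 + 0.1127 + 0.1467 + 0.1822 = 0.6566
G = 1 − 0.6566 = 0.3434

0.343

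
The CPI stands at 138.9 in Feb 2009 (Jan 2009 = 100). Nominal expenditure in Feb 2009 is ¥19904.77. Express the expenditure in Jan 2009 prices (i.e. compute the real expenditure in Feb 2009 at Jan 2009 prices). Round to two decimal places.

14330.29

Real = Nominal ÷ (Index/100) = 19904.77 ÷ (138.9/100)
     = 19904.77 ÷ 1.389 = 14330.2880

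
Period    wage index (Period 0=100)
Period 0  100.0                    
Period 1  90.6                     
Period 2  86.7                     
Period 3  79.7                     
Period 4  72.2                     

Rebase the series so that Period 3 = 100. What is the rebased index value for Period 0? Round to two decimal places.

Rebased(Period 0) = 100.0 / 79.7 × 100 = 125.4705

125.47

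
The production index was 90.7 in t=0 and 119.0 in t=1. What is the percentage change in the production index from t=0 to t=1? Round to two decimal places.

31.20%

Change = (119.0 − 90.7) / 90.7 × 100
       = 28.3 / 90.7 × 100 = 31.2018%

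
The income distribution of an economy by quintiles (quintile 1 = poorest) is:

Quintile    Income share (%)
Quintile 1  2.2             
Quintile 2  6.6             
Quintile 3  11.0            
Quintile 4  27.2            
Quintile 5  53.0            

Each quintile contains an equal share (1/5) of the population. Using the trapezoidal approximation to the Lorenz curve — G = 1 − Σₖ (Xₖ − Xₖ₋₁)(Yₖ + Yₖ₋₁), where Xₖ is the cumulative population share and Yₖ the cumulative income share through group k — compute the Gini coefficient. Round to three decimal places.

0.489

Cumulative income shares Yₖ: 0.0220, 0.0880, 0.1980, 0.4700, 1.0000
Σ (Xₖ−Xₖ₋₁)(Yₖ+Yₖ₋₁) = (1/5)(0.0220+0.0000) + (1/5)(0.0880+0.0220) + (1/5)(0.1980+0.0880) + (1/5)(0.4700+0.1980) + (1/5)(1.0000+0.4700)
  = 0.0044 + 0.0220 + 0.0572 + 0.1336 + 0.2940 = 0.5112
G = 1 − 0.5112 = 0.4888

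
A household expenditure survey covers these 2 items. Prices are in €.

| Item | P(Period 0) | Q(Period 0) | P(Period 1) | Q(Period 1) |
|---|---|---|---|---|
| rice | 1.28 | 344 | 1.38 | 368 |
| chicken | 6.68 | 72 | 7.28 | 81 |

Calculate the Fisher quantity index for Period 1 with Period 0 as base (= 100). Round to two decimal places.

Laspeyres component (base-period weights):
ΣP(Period 0)Q(Period 1) = 1.28×368 + 6.68×81 = 471.04 + 541.08 = 1012.12
ΣP(Period 0)Q(Period 0) = 1.28×344 + 6.68×72 = 440.32 + 480.96 = 921.28
L = 1012.12 / 921.28 × 100 = 109.8602
Paasche component (current-period weights):
ΣP(Period 1)Q(Period 1) = 1.38×368 + 7.28×81 = 507.84 + 589.68 = 1097.52
ΣP(Period 1)Q(Period 0) = 1.38×344 + 7.28×72 = 474.72 + 524.16 = 998.88
P = 1097.52 / 998.88 × 100 = 109.8751
Fisher = √(L × P) = √(109.8602 × 109.8751) = 109.8676

109.87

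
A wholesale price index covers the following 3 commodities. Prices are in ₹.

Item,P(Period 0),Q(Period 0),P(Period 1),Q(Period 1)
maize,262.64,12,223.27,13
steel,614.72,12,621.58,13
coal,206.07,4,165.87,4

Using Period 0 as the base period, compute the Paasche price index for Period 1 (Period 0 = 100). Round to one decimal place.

Paasche price index uses current-period quantities as weights.
ΣP(Period 1)·Q(Period 1) = 223.27×13 + 621.58×13 + 165.87×4 = 2902.51 + 8080.54 + 663.48 = 11646.53
ΣP(Period 0)·Q(Period 1) = 262.64×13 + 614.72×13 + 206.07×4 = 3414.32 + 7991.36 + 824.28 = 12229.96
Index = 11646.53 / 12229.96 × 100 = 95.2295

95.2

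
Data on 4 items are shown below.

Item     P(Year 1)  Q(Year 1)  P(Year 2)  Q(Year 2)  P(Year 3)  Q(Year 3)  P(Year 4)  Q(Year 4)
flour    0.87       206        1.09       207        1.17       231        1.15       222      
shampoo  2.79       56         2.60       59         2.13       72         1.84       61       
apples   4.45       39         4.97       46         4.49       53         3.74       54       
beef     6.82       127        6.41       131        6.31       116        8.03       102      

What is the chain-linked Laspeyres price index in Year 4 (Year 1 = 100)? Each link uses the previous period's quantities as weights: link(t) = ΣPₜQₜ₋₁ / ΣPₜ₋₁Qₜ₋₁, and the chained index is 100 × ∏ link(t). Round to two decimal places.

106.35

Link Year 1→Year 2:
ΣP(Year 2)Q(Year 1) = 1.09×206 + 2.60×56 + 4.97×39 + 6.41×127 = 224.54 + 145.6 + 193.83 + 814.07 = 1378.04
ΣP(Year 1)Q(Year 1) = 0.87×206 + 2.79×56 + 4.45×39 + 6.82×127 = 179.22 + 156.24 + 173.55 + 866.14 = 1375.15
link = 1378.04/1375.15 = 1.002102
Link Year 2→Year 3:
ΣP(Year 3)Q(Year 2) = 1.17×207 + 2.13×59 + 4.49×46 + 6.31×131 = 242.19 + 125.67 + 206.54 + 826.61 = 1401.01
ΣP(Year 2)Q(Year 2) = 1.09×207 + 2.60×59 + 4.97×46 + 6.41×131 = 225.63 + 153.4 + 228.62 + 839.71 = 1447.36
link = 1401.01/1447.36 = 0.967976
Link Year 3→Year 4:
ΣP(Year 4)Q(Year 3) = 1.15×231 + 1.84×72 + 3.74×53 + 8.03×116 = 265.65 + 132.48 + 198.22 + 931.48 = 1527.83
ΣP(Year 3)Q(Year 3) = 1.17×231 + 2.13×72 + 4.49×53 + 6.31×116 = 270.27 + 153.36 + 237.97 + 731.96 = 1393.56
link = 1527.83/1393.56 = 1.096350
Chained index = 100 × 1.002102 × 0.967976 × 1.096350 = 106.3471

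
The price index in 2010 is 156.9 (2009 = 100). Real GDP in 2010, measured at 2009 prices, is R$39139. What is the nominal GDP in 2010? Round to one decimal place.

Nominal = Real × (Index/100) = 39139 × (156.9/100)
        = 39139 × 1.569 = 61409.0910

61409.1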